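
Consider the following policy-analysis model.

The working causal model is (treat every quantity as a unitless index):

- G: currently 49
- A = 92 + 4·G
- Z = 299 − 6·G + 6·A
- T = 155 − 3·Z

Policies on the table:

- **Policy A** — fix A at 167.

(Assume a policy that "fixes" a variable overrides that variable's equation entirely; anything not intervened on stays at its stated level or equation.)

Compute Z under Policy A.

Policy A (A := 167):
  G = 49
  A = 167
  Z = 299 − 6·49 + 6·167 = 1007

1007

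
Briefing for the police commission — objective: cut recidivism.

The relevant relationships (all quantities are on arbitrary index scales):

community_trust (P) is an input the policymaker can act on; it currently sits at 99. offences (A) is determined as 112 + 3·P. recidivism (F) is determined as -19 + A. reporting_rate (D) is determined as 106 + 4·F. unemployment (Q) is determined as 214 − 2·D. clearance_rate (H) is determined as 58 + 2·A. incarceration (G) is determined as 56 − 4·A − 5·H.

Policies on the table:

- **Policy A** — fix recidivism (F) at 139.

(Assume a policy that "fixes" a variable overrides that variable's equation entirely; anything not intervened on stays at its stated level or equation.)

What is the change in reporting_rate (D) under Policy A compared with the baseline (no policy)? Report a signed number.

Baseline:
  P = 99
  A = 112 + 3·99 = 409
  F = -19 + 409 = 390
  D = 106 + 4·390 = 1666
Policy A (F := 139):
  P = 99
  A = 112 + 3·99 = 409
  F = 139
  D = 106 + 4·139 = 662
Change in D: 662 − 1666 = -1004

-1004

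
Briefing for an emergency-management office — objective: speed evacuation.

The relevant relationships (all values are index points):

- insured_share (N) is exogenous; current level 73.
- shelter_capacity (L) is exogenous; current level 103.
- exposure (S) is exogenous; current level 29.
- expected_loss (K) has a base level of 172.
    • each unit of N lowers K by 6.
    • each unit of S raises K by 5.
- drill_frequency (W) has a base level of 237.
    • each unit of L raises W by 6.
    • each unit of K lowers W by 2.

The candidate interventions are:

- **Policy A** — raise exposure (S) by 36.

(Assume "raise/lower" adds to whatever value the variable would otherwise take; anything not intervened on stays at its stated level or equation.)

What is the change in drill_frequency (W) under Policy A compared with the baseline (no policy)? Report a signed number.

-360

Baseline:
  N = 73
  L = 103
  S = 29
  K = 172 − 6·73 + 5·29 = -121
  W = 237 + 6·103 − 2·(-121) = 1097
Policy A (S + 36):
  N = 73
  L = 103
  S = 29 + 36 = 65
  K = 172 − 6·73 + 5·65 = 59
  W = 237 + 6·103 − 2·59 = 737
Change in W: 737 − 1097 = -360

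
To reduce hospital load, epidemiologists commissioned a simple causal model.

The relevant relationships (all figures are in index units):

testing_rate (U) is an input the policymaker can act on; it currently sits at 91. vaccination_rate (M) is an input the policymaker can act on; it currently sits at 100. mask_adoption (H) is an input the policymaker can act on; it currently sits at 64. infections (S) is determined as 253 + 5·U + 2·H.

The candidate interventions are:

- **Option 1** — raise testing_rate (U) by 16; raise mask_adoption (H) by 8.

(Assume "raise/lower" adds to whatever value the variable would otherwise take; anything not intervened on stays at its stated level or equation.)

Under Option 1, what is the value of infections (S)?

Option 1 (U + 16, H + 8):
  U = 91 + 16 = 107
  H = 64 + 8 = 72
  S = 253 + 5·107 + 2·72 = 932

932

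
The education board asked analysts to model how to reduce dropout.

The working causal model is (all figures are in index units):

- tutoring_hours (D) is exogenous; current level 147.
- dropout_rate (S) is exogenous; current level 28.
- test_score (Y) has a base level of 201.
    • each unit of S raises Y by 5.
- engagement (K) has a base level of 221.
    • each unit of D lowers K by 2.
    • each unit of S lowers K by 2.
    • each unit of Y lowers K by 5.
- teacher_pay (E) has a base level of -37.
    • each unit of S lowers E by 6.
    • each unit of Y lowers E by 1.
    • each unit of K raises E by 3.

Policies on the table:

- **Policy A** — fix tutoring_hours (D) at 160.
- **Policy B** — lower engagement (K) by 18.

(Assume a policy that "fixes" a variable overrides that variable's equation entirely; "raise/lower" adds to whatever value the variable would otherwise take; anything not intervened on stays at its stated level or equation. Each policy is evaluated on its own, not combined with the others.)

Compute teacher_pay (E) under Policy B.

-6102

Policy B (K − 18):
  D = 147
  S = 28
  Y = 201 + 5·28 = 341
  K = 221 − 2·147 − 2·28 − 5·341 (−18 from intervention) = -1852
  E = -37 − 6·28 − 341 + 3·(-1852) = -6102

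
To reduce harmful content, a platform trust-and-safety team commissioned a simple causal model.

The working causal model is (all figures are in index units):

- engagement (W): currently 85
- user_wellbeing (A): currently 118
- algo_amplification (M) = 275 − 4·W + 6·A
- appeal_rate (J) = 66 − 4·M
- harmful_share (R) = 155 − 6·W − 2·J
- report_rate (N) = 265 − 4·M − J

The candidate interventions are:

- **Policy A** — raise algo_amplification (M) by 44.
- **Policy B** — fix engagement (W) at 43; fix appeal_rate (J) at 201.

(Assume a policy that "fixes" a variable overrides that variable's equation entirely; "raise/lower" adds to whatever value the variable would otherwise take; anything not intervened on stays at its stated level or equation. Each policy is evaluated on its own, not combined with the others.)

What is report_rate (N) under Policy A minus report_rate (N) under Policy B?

Policy A (M + 44):
  W = 85
  A = 118
  M = 275 − 4·85 + 6·118 (+44 from intervention) = 687
  J = 66 − 4·687 = -2682
  N = 265 − 4·687 − (-2682) = 199
Policy B (W := 43, J := 201):
  W = 43
  A = 118
  M = 275 − 4·43 + 6·118 = 811
  J = 201
  N = 265 − 4·811 − 201 = -3180
N: 199 − (-3180) = 3379

3379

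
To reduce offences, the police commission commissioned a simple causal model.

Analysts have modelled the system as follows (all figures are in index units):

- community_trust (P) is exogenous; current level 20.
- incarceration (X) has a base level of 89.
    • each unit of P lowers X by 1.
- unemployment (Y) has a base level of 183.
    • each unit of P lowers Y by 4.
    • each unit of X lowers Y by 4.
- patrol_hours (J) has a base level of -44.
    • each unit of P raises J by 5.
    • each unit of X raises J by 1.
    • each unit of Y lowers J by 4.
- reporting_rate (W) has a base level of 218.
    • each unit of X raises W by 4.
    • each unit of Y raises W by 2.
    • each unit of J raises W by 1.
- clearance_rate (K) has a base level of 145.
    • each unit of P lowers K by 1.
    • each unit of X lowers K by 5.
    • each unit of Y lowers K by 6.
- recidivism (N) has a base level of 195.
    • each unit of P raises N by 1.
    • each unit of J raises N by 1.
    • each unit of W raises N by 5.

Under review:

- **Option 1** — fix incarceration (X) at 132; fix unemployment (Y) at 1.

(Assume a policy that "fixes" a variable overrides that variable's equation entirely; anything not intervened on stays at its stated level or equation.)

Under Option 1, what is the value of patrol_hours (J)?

184

Option 1 (X := 132, Y := 1):
  P = 20
  X = 132
  Y = 1
  J = -44 + 5·20 + 132 − 4·1 = 184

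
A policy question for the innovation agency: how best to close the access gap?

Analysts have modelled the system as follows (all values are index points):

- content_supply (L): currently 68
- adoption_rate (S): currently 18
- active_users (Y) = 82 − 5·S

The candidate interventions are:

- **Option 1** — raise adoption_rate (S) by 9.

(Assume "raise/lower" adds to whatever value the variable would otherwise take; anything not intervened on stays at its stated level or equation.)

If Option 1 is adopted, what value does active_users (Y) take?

-53

Option 1 (S + 9):
  S = 18 + 9 = 27
  Y = 82 − 5·27 = -53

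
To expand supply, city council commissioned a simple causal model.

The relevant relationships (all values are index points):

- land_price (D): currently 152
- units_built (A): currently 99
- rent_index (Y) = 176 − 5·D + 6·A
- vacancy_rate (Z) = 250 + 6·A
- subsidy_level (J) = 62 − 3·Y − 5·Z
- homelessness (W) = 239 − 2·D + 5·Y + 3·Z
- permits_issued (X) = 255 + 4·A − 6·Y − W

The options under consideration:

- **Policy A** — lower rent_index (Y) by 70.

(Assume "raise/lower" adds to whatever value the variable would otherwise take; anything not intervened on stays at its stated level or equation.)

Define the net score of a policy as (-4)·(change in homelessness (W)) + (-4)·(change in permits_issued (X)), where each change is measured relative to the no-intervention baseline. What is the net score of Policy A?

Baseline:
  D = 152
  A = 99
  Y = 176 − 5·152 + 6·99 = 10
  Z = 250 + 6·99 = 844
  W = 239 − 2·152 + 5·10 + 3·844 = 2517
  X = 255 + 4·99 − 6·10 − 2517 = -1926
Policy A (Y − 70):
  D = 152
  A = 99
  Y = 176 − 5·152 + 6·99 (−70 from intervention) = -60
  Z = 250 + 6·99 = 844
  W = 239 − 2·152 + 5·(-60) + 3·844 = 2167
  X = 255 + 4·99 − 6·(-60) − 2167 = -1156
ΔW = 2167 − 2517 = -350; ΔX = -1156 − (-1926) = 770
Score = (-4)·(-350) + (-4)·770 = -1680

-1680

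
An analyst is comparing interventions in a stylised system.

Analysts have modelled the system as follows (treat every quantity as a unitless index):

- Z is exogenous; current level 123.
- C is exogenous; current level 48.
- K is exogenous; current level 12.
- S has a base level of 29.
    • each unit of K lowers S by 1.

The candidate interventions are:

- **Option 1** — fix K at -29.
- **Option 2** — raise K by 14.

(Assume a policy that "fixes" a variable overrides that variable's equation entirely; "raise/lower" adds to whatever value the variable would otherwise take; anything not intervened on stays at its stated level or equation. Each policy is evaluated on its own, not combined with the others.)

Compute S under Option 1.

Option 1 (K := -29):
  K = -29
  S = 29 − (-29) = 58

58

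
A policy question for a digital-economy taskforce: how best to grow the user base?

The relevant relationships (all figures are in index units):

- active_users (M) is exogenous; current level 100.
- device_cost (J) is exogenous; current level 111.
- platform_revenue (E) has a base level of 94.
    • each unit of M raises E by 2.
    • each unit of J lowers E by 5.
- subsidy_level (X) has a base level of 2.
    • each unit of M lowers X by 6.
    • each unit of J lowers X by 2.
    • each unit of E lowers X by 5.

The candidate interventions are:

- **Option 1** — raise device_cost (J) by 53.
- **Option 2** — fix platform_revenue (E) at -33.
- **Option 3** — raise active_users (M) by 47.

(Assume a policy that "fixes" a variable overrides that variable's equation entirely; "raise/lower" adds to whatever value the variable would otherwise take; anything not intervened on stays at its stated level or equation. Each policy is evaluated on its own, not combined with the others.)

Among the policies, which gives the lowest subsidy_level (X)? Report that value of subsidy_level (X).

-655

Option 1 (J + 53):
  M = 100
  J = 111 + 53 = 164
  E = 94 + 2·100 − 5·164 = -526
  X = 2 − 6·100 − 2·164 − 5·(-526) = 1704
Option 2 (E := -33):
  M = 100
  J = 111
  E = -33
  X = 2 − 6·100 − 2·111 − 5·(-33) = -655
Option 3 (M + 47):
  M = 100 + 47 = 147
  J = 111
  E = 94 + 2·147 − 5·111 = -167
  X = 2 − 6·147 − 2·111 − 5·(-167) = -267
Comparing — Option 1: X=1704, Option 2: X=-655, Option 3: X=-267. Lowest is -655 (Option 2).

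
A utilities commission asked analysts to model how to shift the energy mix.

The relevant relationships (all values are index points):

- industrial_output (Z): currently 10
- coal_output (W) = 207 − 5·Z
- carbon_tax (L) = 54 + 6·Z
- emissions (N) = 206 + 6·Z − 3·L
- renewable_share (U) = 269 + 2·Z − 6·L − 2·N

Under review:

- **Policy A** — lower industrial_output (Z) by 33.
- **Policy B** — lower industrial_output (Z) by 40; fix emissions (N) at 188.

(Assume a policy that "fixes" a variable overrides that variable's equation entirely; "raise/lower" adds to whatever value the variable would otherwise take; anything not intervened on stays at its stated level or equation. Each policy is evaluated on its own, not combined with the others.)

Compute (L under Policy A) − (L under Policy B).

Policy A (Z − 33):
  Z = 10 − 33 = -23
  L = 54 + 6·(-23) = -84
Policy B (Z − 40, N := 188):
  Z = 10 − 40 = -30
  L = 54 + 6·(-30) = -126
L: -84 − (-126) = 42

42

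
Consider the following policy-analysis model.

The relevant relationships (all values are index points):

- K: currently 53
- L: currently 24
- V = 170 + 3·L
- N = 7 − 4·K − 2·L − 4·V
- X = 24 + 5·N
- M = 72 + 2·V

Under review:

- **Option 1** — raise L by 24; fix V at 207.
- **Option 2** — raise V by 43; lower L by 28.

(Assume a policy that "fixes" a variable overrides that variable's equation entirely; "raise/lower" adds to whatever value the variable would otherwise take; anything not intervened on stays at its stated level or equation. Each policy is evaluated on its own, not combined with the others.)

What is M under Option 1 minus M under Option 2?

12

Option 1 (L + 24, V := 207):
  L = 24 + 24 = 48
  V = 207
  M = 72 + 2·207 = 486
Option 2 (V + 43, L − 28):
  L = 24 − 28 = -4
  V = 170 + 3·(-4) (+43 from intervention) = 201
  M = 72 + 2·201 = 474
M: 486 − 474 = 12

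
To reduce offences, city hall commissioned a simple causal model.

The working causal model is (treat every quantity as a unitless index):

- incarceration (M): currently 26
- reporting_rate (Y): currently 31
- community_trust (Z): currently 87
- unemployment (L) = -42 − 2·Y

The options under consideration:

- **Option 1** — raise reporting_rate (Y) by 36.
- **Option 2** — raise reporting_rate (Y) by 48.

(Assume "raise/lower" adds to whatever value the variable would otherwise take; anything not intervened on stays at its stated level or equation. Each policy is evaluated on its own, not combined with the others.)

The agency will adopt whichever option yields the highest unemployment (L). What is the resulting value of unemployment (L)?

Option 1 (Y + 36):
  Y = 31 + 36 = 67
  L = -42 − 2·67 = -176
Option 2 (Y + 48):
  Y = 31 + 48 = 79
  L = -42 − 2·79 = -200
Comparing — Option 1: L=-176, Option 2: L=-200. Highest is -176 (Option 1).

-176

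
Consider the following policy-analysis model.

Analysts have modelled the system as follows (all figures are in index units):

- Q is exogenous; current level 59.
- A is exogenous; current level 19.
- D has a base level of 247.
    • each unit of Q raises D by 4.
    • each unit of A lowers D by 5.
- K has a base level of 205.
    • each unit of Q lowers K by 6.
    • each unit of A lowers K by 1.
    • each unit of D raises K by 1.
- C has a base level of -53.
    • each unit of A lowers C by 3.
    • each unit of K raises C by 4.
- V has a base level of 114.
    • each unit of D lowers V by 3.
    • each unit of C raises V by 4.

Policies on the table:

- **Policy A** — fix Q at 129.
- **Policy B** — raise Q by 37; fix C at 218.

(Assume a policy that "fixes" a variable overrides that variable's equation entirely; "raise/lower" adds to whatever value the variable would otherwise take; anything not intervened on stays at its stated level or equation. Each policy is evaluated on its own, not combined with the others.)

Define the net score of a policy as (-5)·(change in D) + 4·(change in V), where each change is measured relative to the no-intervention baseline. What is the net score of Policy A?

-13720

Baseline:
  Q = 59
  A = 19
  D = 247 + 4·59 − 5·19 = 388
  K = 205 − 6·59 − 19 + 388 = 220
  C = -53 − 3·19 + 4·220 = 770
  V = 114 − 3·388 + 4·770 = 2030
Policy A (Q := 129):
  Q = 129
  A = 19
  D = 247 + 4·129 − 5·19 = 668
  K = 205 − 6·129 − 19 + 668 = 80
  C = -53 − 3·19 + 4·80 = 210
  V = 114 − 3·668 + 4·210 = -1050
ΔD = 668 − 388 = 280; ΔV = -1050 − 2030 = -3080
Score = (-5)·280 + 4·(-3080) = -13720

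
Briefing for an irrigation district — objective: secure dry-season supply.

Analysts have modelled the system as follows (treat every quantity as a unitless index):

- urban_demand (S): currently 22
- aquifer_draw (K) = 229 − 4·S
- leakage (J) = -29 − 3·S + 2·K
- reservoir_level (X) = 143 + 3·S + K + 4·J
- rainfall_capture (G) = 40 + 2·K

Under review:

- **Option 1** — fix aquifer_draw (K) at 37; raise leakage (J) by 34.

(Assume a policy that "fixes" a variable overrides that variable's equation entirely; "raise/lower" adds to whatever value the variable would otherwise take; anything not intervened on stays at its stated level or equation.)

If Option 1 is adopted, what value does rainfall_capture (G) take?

Option 1 (K := 37, J + 34):
  S = 22
  K = 37
  G = 40 + 2·37 = 114

114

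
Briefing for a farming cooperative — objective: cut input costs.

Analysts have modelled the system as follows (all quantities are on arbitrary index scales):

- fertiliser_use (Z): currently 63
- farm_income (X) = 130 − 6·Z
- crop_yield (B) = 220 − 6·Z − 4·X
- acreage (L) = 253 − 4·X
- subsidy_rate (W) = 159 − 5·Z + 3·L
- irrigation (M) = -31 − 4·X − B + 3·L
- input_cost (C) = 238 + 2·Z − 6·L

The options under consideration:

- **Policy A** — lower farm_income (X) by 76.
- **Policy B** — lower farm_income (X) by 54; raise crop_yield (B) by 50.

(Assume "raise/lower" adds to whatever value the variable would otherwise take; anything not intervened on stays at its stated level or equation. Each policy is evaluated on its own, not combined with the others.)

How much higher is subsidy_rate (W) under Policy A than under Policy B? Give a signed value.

Policy A (X − 76):
  Z = 63
  X = 130 − 6·63 (−76 from intervention) = -324
  L = 253 − 4·(-324) = 1549
  W = 159 − 5·63 + 3·1549 = 4491
Policy B (X − 54, B + 50):
  Z = 63
  X = 130 − 6·63 (−54 from intervention) = -302
  L = 253 − 4·(-302) = 1461
  W = 159 − 5·63 + 3·1461 = 4227
W: 4491 − 4227 = 264

264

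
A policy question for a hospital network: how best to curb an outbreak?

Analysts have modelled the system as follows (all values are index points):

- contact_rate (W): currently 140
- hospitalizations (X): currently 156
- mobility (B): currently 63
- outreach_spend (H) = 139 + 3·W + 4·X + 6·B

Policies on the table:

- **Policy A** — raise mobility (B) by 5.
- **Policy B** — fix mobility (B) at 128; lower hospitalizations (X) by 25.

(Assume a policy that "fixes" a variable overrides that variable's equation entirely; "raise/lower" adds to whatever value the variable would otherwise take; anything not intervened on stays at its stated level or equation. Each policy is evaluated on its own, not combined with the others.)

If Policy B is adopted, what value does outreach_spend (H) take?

1851

Policy B (B := 128, X − 25):
  W = 140
  X = 156 − 25 = 131
  B = 128
  H = 139 + 3·140 + 4·131 + 6·128 = 1851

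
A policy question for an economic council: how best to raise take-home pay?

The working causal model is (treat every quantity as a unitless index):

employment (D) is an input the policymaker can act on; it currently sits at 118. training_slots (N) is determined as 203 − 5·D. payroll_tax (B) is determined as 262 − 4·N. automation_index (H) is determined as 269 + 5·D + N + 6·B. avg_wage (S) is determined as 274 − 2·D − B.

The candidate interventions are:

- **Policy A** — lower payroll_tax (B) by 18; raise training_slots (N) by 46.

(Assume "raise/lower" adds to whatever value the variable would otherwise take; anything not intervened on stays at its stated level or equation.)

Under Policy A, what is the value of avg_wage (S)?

-1570

Policy A (B − 18, N + 46):
  D = 118
  N = 203 − 5·118 (+46 from intervention) = -341
  B = 262 − 4·(-341) (−18 from intervention) = 1608
  S = 274 − 2·118 − 1608 = -1570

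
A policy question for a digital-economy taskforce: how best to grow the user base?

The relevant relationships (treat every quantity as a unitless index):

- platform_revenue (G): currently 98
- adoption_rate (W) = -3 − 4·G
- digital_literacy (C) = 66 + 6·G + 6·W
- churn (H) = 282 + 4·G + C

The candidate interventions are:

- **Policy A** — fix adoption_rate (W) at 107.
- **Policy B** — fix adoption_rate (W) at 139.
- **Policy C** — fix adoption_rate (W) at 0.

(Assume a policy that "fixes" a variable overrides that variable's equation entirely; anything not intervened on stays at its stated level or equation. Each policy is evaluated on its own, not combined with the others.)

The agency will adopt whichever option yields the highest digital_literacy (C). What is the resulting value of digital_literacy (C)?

Policy A (W := 107):
  G = 98
  W = 107
  C = 66 + 6·98 + 6·107 = 1296
Policy B (W := 139):
  G = 98
  W = 139
  C = 66 + 6·98 + 6·139 = 1488
Policy C (W := 0):
  G = 98
  W = 0
  C = 66 + 6·98 + 6·0 = 654
Comparing — Policy A: C=1296, Policy B: C=1488, Policy C: C=654. Highest is 1488 (Policy B).

1488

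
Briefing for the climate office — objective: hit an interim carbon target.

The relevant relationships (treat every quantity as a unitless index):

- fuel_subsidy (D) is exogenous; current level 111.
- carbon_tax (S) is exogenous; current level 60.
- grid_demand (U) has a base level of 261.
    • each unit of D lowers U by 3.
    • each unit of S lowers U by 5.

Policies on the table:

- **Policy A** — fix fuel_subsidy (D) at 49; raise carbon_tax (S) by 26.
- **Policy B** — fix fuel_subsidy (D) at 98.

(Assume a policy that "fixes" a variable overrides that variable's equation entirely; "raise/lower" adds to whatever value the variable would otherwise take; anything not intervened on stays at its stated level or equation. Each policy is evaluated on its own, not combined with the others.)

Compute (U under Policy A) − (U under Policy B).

Policy A (D := 49, S + 26):
  D = 49
  S = 60 + 26 = 86
  U = 261 − 3·49 − 5·86 = -316
Policy B (D := 98):
  D = 98
  S = 60
  U = 261 − 3·98 − 5·60 = -333
U: -316 − (-333) = 17

17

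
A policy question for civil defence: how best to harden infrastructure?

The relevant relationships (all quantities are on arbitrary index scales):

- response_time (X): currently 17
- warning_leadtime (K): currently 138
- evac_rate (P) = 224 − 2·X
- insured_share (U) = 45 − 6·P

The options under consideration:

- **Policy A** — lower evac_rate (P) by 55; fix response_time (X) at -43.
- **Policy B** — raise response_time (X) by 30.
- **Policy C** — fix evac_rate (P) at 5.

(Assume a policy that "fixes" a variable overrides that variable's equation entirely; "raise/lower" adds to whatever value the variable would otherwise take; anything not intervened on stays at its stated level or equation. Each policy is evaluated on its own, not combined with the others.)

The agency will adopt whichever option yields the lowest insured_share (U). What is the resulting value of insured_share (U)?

Policy A (P − 55, X := -43):
  X = -43
  P = 224 − 2·(-43) (−55 from intervention) = 255
  U = 45 − 6·255 = -1485
Policy B (X + 30):
  X = 17 + 30 = 47
  P = 224 − 2·47 = 130
  U = 45 − 6·130 = -735
Policy C (P := 5):
  X = 17
  P = 5
  U = 45 − 6·5 = 15
Comparing — Policy A: U=-1485, Policy B: U=-735, Policy C: U=15. Lowest is -1485 (Policy A).

-1485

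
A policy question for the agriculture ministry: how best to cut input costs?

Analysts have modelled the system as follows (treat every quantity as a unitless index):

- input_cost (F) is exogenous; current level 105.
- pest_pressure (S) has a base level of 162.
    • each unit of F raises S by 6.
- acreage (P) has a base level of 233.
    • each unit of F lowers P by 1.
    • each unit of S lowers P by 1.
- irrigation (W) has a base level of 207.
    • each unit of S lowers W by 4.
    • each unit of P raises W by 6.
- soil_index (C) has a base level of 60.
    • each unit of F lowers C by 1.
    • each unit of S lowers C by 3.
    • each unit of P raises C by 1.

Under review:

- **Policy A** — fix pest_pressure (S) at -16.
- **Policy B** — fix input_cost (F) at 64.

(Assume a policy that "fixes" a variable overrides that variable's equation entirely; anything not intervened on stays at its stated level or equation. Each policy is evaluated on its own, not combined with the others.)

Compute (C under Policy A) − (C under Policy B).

Policy A (S := -16):
  F = 105
  S = -16
  P = 233 − 105 − (-16) = 144
  C = 60 − 105 − 3·(-16) + 144 = 147
Policy B (F := 64):
  F = 64
  S = 162 + 6·64 = 546
  P = 233 − 64 − 546 = -377
  C = 60 − 64 − 3·546 + (-377) = -2019
C: 147 − (-2019) = 2166

2166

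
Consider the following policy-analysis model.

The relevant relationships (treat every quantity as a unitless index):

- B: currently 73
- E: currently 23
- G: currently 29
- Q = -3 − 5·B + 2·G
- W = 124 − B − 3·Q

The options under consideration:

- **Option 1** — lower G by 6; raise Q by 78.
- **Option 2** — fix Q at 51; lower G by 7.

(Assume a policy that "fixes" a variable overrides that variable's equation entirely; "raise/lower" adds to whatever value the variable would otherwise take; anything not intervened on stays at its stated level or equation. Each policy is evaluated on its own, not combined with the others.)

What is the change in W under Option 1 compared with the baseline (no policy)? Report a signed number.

Baseline:
  B = 73
  G = 29
  Q = -3 − 5·73 + 2·29 = -310
  W = 124 − 73 − 3·(-310) = 981
Option 1 (G − 6, Q + 78):
  B = 73
  G = 29 − 6 = 23
  Q = -3 − 5·73 + 2·23 (+78 from intervention) = -244
  W = 124 − 73 − 3·(-244) = 783
Change in W: 783 − 981 = -198

-198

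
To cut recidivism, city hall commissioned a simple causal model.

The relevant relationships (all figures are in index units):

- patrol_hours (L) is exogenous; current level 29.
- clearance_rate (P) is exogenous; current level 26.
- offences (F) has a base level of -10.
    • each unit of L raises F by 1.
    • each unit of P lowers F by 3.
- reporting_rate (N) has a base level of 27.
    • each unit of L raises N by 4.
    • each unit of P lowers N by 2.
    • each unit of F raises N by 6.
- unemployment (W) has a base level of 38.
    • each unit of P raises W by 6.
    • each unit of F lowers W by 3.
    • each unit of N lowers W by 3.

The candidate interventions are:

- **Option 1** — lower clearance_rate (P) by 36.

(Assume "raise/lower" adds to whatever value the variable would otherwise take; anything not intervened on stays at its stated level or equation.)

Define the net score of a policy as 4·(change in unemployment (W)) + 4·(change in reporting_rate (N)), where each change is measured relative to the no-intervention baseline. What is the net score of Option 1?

Baseline:
  L = 29
  P = 26
  F = -10 + 29 − 3·26 = -59
  N = 27 + 4·29 − 2·26 + 6·(-59) = -263
  W = 38 + 6·26 − 3·(-59) − 3·(-263) = 1160
Option 1 (P − 36):
  L = 29
  P = 26 − 36 = -10
  F = -10 + 29 − 3·(-10) = 49
  N = 27 + 4·29 − 2·(-10) + 6·49 = 457
  W = 38 + 6·(-10) − 3·49 − 3·457 = -1540
ΔW = -1540 − 1160 = -2700; ΔN = 457 − (-263) = 720
Score = 4·(-2700) + 4·720 = -7920

-7920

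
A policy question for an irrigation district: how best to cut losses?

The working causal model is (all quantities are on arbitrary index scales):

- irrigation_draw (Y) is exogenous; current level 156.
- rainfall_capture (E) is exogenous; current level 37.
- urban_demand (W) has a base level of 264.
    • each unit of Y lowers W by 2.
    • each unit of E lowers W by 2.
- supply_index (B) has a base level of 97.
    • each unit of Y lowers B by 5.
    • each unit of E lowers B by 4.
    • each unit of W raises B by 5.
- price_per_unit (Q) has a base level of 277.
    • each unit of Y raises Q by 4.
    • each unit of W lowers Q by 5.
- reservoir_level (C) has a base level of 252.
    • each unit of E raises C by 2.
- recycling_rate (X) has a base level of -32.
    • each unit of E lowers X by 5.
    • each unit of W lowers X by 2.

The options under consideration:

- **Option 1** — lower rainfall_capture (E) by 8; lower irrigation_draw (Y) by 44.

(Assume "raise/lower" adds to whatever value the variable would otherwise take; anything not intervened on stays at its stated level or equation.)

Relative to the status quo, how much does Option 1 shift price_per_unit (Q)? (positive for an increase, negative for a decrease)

-696

Baseline:
  Y = 156
  E = 37
  W = 264 − 2·156 − 2·37 = -122
  Q = 277 + 4·156 − 5·(-122) = 1511
Option 1 (E − 8, Y − 44):
  Y = 156 − 44 = 112
  E = 37 − 8 = 29
  W = 264 − 2·112 − 2·29 = -18
  Q = 277 + 4·112 − 5·(-18) = 815
Change in Q: 815 − 1511 = -696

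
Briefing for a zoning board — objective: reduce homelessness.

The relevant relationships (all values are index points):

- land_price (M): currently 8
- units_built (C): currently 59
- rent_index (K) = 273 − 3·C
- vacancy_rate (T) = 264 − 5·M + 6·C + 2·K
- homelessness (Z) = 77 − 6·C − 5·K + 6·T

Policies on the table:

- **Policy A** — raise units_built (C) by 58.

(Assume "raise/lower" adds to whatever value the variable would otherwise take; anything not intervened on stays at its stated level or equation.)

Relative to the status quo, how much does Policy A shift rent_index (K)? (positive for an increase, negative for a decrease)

-174

Baseline:
  C = 59
  K = 273 − 3·59 = 96
Policy A (C + 58):
  C = 59 + 58 = 117
  K = 273 − 3·117 = -78
Change in K: -78 − 96 = -174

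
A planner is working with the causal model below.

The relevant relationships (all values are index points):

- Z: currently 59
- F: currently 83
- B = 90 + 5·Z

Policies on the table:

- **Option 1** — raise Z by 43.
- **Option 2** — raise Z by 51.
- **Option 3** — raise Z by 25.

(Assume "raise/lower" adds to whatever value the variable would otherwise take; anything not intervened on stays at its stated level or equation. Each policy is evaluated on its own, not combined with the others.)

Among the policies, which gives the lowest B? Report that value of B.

Option 1 (Z + 43):
  Z = 59 + 43 = 102
  B = 90 + 5·102 = 600
Option 2 (Z + 51):
  Z = 59 + 51 = 110
  B = 90 + 5·110 = 640
Option 3 (Z + 25):
  Z = 59 + 25 = 84
  B = 90 + 5·84 = 510
Comparing — Option 1: B=600, Option 2: B=640, Option 3: B=510. Lowest is 510 (Option 3).

510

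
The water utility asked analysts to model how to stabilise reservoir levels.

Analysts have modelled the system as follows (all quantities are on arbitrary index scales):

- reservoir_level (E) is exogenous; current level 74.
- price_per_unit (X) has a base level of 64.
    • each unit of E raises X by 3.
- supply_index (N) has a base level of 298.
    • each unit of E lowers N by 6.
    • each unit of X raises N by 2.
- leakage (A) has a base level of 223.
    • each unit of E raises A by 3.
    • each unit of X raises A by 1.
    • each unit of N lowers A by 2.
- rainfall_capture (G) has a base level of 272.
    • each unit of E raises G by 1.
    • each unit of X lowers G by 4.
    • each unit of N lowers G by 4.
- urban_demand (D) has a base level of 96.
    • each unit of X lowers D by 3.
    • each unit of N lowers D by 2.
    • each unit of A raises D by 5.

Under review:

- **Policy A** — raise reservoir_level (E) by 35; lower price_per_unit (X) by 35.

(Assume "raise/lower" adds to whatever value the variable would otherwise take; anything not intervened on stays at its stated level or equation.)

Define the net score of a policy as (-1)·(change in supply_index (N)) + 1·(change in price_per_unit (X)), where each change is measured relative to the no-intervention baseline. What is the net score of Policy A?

140

Baseline:
  E = 74
  X = 64 + 3·74 = 286
  N = 298 − 6·74 + 2·286 = 426
Policy A (E + 35, X − 35):
  E = 74 + 35 = 109
  X = 64 + 3·109 (−35 from intervention) = 356
  N = 298 − 6·109 + 2·356 = 356
ΔN = 356 − 426 = -70; ΔX = 356 − 286 = 70
Score = (-1)·(-70) + 1·70 = 140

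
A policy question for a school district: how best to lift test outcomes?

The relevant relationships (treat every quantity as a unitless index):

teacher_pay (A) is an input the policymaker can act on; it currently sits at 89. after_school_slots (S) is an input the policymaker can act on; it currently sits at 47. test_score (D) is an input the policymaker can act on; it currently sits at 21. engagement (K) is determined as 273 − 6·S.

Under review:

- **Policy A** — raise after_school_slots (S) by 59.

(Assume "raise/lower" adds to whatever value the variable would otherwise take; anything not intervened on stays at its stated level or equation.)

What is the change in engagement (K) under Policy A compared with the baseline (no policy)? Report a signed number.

Baseline:
  S = 47
  K = 273 − 6·47 = -9
Policy A (S + 59):
  S = 47 + 59 = 106
  K = 273 − 6·106 = -363
Change in K: -363 − (-9) = -354

-354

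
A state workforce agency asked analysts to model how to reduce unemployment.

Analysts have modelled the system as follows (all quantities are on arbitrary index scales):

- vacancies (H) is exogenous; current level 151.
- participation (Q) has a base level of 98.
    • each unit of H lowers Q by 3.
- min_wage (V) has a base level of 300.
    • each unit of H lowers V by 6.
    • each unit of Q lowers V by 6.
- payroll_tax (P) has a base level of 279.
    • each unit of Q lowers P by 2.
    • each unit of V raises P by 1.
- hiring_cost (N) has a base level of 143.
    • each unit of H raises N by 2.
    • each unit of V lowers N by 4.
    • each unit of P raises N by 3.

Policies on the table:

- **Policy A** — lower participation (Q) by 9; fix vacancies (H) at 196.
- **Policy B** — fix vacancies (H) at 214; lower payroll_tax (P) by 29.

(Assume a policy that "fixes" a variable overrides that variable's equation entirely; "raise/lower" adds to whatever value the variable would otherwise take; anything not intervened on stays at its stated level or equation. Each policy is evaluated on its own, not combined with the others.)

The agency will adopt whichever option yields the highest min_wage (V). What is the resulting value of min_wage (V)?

Policy A (Q − 9, H := 196):
  H = 196
  Q = 98 − 3·196 (−9 from intervention) = -499
  V = 300 − 6·196 − 6·(-499) = 2118
Policy B (H := 214, P − 29):
  H = 214
  Q = 98 − 3·214 = -544
  V = 300 − 6·214 − 6·(-544) = 2280
Comparing — Policy A: V=2118, Policy B: V=2280. Highest is 2280 (Policy B).

2280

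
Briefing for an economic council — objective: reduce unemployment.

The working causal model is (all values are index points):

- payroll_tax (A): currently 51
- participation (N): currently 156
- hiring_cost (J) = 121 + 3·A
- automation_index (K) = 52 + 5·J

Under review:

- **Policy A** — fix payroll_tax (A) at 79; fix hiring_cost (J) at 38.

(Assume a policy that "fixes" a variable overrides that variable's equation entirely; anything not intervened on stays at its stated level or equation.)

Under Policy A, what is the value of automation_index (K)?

Policy A (A := 79, J := 38):
  A = 79
  J = 38
  K = 52 + 5·38 = 242

242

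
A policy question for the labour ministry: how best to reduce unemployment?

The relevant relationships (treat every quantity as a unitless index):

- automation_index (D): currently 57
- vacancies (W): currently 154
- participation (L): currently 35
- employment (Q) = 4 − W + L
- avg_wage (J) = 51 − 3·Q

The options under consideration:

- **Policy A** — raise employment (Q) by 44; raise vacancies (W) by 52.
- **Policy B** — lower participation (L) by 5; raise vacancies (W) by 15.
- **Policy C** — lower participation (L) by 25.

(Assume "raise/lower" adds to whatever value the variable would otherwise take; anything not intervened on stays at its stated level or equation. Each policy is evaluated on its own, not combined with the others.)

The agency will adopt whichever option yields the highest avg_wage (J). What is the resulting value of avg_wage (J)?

471

Policy A (Q + 44, W + 52):
  W = 154 + 52 = 206
  L = 35
  Q = 4 − 206 + 35 (+44 from intervention) = -123
  J = 51 − 3·(-123) = 420
Policy B (L − 5, W + 15):
  W = 154 + 15 = 169
  L = 35 − 5 = 30
  Q = 4 − 169 + 30 = -135
  J = 51 − 3·(-135) = 456
Policy C (L − 25):
  W = 154
  L = 35 − 25 = 10
  Q = 4 − 154 + 10 = -140
  J = 51 − 3·(-140) = 471
Comparing — Policy A: J=420, Policy B: J=456, Policy C: J=471. Highest is 471 (Policy C).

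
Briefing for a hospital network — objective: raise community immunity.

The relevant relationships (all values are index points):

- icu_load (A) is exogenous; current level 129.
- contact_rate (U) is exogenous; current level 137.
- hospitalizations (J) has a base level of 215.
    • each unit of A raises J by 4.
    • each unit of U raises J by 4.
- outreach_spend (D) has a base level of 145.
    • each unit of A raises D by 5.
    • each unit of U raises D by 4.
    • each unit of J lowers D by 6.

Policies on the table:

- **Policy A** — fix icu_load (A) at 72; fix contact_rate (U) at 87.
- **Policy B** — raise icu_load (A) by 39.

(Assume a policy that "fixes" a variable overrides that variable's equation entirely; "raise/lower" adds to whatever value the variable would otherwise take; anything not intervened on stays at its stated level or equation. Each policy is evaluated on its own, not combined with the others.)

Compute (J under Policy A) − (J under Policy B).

Policy A (A := 72, U := 87):
  A = 72
  U = 87
  J = 215 + 4·72 + 4·87 = 851
Policy B (A + 39):
  A = 129 + 39 = 168
  U = 137
  J = 215 + 4·168 + 4·137 = 1435
J: 851 − 1435 = -584

-584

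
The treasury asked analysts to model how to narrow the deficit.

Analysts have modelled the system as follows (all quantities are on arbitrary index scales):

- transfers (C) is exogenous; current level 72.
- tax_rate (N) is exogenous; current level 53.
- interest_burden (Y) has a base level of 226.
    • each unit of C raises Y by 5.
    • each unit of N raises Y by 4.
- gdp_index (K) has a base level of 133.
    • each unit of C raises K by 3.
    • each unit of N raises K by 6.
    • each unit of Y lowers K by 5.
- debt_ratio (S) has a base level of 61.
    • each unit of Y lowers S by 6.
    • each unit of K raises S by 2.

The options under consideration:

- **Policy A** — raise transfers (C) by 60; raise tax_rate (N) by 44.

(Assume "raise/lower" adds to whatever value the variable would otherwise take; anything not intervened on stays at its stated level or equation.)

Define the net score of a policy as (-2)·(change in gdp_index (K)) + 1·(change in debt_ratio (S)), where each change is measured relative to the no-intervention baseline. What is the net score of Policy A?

Baseline:
  C = 72
  N = 53
  Y = 226 + 5·72 + 4·53 = 798
  K = 133 + 3·72 + 6·53 − 5·798 = -3323
  S = 61 − 6·798 + 2·(-3323) = -11373
Policy A (C + 60, N + 44):
  C = 72 + 60 = 132
  N = 53 + 44 = 97
  Y = 226 + 5·132 + 4·97 = 1274
  K = 133 + 3·132 + 6·97 − 5·1274 = -5259
  S = 61 − 6·1274 + 2·(-5259) = -18101
ΔK = -5259 − (-3323) = -1936; ΔS = -18101 − (-11373) = -6728
Score = (-2)·(-1936) + 1·(-6728) = -2856

-2856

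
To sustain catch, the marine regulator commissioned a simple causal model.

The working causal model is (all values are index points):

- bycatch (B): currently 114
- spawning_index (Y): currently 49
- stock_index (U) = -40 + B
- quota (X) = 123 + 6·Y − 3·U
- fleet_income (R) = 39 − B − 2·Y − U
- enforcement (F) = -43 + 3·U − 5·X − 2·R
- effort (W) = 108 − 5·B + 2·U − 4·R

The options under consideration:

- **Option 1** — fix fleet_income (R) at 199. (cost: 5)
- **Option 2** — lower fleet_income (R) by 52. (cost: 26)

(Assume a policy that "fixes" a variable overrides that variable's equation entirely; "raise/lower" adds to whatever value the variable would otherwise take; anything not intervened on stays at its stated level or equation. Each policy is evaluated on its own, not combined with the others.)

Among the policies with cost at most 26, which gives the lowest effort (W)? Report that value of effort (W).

Option 1 (R := 199):
  B = 114
  Y = 49
  U = -40 + 114 = 74
  R = 199
  W = 108 − 5·114 + 2·74 − 4·199 = -1110
Option 2 (R − 52):
  B = 114
  Y = 49
  U = -40 + 114 = 74
  R = 39 − 114 − 2·49 − 74 (−52 from intervention) = -299
  W = 108 − 5·114 + 2·74 − 4·(-299) = 882
Comparing — Option 1: W=-1110, Option 2: W=882. Lowest is -1110 (Option 1).

-1110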